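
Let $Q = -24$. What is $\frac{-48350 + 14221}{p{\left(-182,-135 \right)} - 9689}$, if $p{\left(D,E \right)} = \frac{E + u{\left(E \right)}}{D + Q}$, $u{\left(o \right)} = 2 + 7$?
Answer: $\frac{3515287}{997904} \approx 3.5227$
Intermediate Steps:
$u{\left(o \right)} = 9$
$p{\left(D,E \right)} = \frac{9 + E}{-24 + D}$ ($p{\left(D,E \right)} = \frac{E + 9}{D - 24} = \frac{9 + E}{-24 + D}$)
$\frac{-48350 + 14221}{p{\left(-182,-135 \right)} - 9689} = \frac{-48350 + 14221}{\frac{9 - 135}{-24 - 182} - 9689} = - \frac{34129}{\frac{1}{-206} \left(-126\right) - 9689} = - \frac{34129}{\left(- \frac{1}{206}\right) \left(-126\right) - 9689} = - \frac{34129}{\frac{63}{103} - 9689} = - \frac{34129}{- \frac{997904}{103}} = \left(-34129\right) \left(- \frac{103}{997904}\right) = \frac{3515287}{997904}$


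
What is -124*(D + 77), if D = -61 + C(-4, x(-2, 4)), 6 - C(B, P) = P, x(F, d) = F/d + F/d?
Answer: -2852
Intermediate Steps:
x(F, d) = 2*F/d
C(B, P) = 6 - P
D = -54 (D = -61 + (6 - 2*(-2)/4) = -61 + (6 - 1*(-1)) = -61 + (6 + 1) = -61 + 7 = -54)
-124*(D + 77) = -124*(-54 + 77) = -124*23 = -2852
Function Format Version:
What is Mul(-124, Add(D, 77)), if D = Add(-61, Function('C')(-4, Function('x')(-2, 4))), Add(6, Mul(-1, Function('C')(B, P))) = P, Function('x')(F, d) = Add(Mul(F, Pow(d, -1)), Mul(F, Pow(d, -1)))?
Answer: -2852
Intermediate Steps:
Function('x')(F, d) = Mul(2, F, Pow(d, -1))
Function('C')(B, P) = Add(6, Mul(-1, P))
D = -54 (D = Add(-61, Add(6, Mul(-1, Mul(2, -2, Pow(4, -1))))) = Add(-61, Add(6, Mul(-1, Mul(2, -2, Rational(1, 4))))) = Add(-61, Add(6, Mul(-1, -1))) = Add(-61, Add(6, 1)) = Add(-61, 7) = -54)
Mul(-124, Add(D, 77)) = Mul(-124, Add(-54, 77)) = Mul(-124, 23) = -2852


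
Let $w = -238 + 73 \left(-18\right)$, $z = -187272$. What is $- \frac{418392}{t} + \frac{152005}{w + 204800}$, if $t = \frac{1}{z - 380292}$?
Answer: $\frac{48264131259813829}{203248} \approx 2.3746 \cdot 10^{11}$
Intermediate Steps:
$w = -1552$ ($w = -238 - 1314 = -1552$)
$t = - \frac{1}{567564}$ ($t = \frac{1}{-187272 - 380292} = \frac{1}{-567564} = - \frac{1}{567564} \approx -1.7619 \cdot 10^{-6}$)
$- \frac{418392}{t} + \frac{152005}{w + 204800} = - \frac{418392}{- \frac{1}{567564}} + \frac{152005}{-1552 + 204800} = \left(-418392\right) \left(-567564\right) + \frac{152005}{203248} = 237464237088 + 152005 \cdot \frac{1}{203248} = 237464237088 + \frac{152005}{203248} = \frac{48264131259813829}{203248}$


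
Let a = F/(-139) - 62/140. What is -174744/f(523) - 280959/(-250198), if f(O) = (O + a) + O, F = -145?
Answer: -422540307525021/2547871567358 ≈ -165.84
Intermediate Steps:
a = 5841/9730 (a = -145/(-139) - 62/140 = -145*(-1/139) - 62*1/140 = 145/139 - 31/70 = 5841/9730 ≈ 0.60031)
f(O) = 5841/9730 + 2*O (f(O) = (O + 5841/9730) + O = (5841/9730 + O) + O = 5841/9730 + 2*O)
-174744/f(523) - 280959/(-250198) = -174744/(5841/9730 + 2*523) - 280959/(-250198) = -174744/(5841/9730 + 1046) - 280959*(-1/250198) = -174744/10183421/9730 + 280959/250198 = -174744*9730/10183421 + 280959/250198 = -1700259120/10183421 + 280959/250198 = -422540307525021/2547871567358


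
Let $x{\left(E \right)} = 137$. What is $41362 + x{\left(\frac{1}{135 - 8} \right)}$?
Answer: $41499$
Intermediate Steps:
$41362 + x{\left(\frac{1}{135 - 8} \right)} = 41362 + 137 = 41499$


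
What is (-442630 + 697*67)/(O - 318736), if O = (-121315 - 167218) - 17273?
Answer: 395931/624542 ≈ 0.63395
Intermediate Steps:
O = -305806 (O = -288533 - 17273 = -305806)
(-442630 + 697*67)/(O - 318736) = (-442630 + 697*67)/(-305806 - 318736) = (-442630 + 46699)/(-624542) = -395931*(-1/624542) = 395931/624542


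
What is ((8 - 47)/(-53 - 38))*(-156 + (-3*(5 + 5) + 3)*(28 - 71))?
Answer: 3015/7 ≈ 430.71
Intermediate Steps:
((8 - 47)/(-53 - 38))*(-156 + (-3*(5 + 5) + 3)*(28 - 71)) = (-39/(-91))*(-156 + (-3*10 + 3)*(-43)) = (-39*(-1/91))*(-156 + (-30 + 3)*(-43)) = 3*(-156 - 27*(-43))/7 = 3*(-156 + 1161)/7 = (3/7)*1005 = 3015/7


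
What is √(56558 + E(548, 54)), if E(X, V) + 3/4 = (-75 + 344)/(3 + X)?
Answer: √68683943505/1102 ≈ 237.82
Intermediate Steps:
E(X, V) = -¾ + 269/(3 + X) (E(X, V) = -¾ + (-75 + 344)/(3 + X) = -¾ + 269/(3 + X))
√(56558 + E(548, 54)) = √(56558 + (1067 - 3*548)/(4*(3 + 548))) = √(56558 + (¼)*(1067 - 1644)/551) = √(56558 + (¼)*(1/551)*(-577)) = √(56558 - 577/2204) = √(124653255/2204) = √68683943505/1102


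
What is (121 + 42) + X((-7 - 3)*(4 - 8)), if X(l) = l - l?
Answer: 163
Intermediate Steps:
X(l) = 0
(121 + 42) + X((-7 - 3)*(4 - 8)) = (121 + 42) + 0 = 163 + 0 = 163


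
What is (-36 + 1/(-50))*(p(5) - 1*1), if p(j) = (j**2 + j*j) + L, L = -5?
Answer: -39622/25 ≈ -1584.9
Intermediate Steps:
p(j) = -5 + 2*j**2 (p(j) = (j**2 + j*j) - 5 = (j**2 + j**2) - 5 = 2*j**2 - 5 = -5 + 2*j**2)
(-36 + 1/(-50))*(p(5) - 1*1) = (-36 + 1/(-50))*((-5 + 2*5**2) - 1*1) = (-36 - 1/50)*((-5 + 2*25) - 1) = -1801*((-5 + 50) - 1)/50 = -1801*(45 - 1)/50 = -1801/50*44 = -39622/25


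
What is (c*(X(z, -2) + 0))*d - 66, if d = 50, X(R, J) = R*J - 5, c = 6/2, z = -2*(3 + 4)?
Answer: 3384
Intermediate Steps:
z = -14 (z = -2*7 = -14)
c = 3 (c = 6*(½) = 3)
X(R, J) = -5 + J*R (X(R, J) = J*R - 5 = -5 + J*R)
(c*(X(z, -2) + 0))*d - 66 = (3*((-5 - 2*(-14)) + 0))*50 - 66 = (3*((-5 + 28) + 0))*50 - 66 = (3*(23 + 0))*50 - 66 = (3*23)*50 - 66 = 69*50 - 66 = 3450 - 66 = 3384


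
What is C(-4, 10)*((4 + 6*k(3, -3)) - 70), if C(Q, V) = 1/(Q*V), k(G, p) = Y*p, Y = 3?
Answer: 3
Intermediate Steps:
k(G, p) = 3*p
C(Q, V) = 1/(Q*V)
C(-4, 10)*((4 + 6*k(3, -3)) - 70) = (1/(-4*10))*((4 + 6*(3*(-3))) - 70) = (-¼*⅒)*((4 + 6*(-9)) - 70) = -((4 - 54) - 70)/40 = -(-50 - 70)/40 = -1/40*(-120) = 3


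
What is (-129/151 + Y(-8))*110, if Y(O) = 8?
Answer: 118690/151 ≈ 786.03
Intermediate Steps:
(-129/151 + Y(-8))*110 = (-129/151 + 8)*110 = (1079/151)*110 = 118690/151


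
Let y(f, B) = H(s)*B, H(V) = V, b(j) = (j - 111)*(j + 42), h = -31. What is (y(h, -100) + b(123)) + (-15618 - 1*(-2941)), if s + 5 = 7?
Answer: -10897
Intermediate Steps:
s = 2 (s = -5 + 7 = 2)
b(j) = (-111 + j)*(42 + j)
y(f, B) = 2*B
(y(h, -100) + b(123)) + (-15618 - 1*(-2941)) = (2*(-100) + (-4662 + 123² - 69*123)) + (-15618 - 1*(-2941)) = (-200 + (-4662 + 15129 - 8487)) + (-15618 + 2941) = (-200 + 1980) - 12677 = 1780 - 12677 = -10897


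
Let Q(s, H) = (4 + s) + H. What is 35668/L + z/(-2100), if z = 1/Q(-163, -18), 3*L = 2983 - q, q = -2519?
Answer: 946985531/48692700 ≈ 19.448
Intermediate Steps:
L = 1834 (L = (2983 - 1*(-2519))/3 = (2983 + 2519)/3 = (⅓)*5502 = 1834)
Q(s, H) = 4 + H + s
z = -1/177 (z = 1/(4 - 18 - 163) = 1/(-177) = -1/177 ≈ -0.0056497)
35668/L + z/(-2100) = 35668/1834 - 1/177/(-2100) = 35668*(1/1834) - 1/177*(-1/2100) = 17834/917 + 1/371700 = 946985531/48692700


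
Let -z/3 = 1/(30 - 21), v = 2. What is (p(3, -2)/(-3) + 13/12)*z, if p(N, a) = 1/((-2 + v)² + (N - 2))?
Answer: -¼ ≈ -0.25000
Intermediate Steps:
p(N, a) = 1/(-2 + N) (p(N, a) = 1/((-2 + 2)² + (N - 2)) = 1/(0² + (-2 + N)) = 1/(0 + (-2 + N)) = 1/(-2 + N))
z = -⅓ (z = -3/(30 - 21) = -3/9 = -3*⅑ = -⅓ ≈ -0.33333)
(p(3, -2)/(-3) + 13/12)*z = (1/((-2 + 3)*(-3)) + 13/12)*(-⅓) = (-⅓/1 + 13*(1/12))*(-⅓) = (1*(-⅓) + 13/12)*(-⅓) = (-⅓ + 13/12)*(-⅓) = (¾)*(-⅓) = -¼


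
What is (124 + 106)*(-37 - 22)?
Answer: -13570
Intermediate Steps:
(124 + 106)*(-37 - 22) = 230*(-59) = -13570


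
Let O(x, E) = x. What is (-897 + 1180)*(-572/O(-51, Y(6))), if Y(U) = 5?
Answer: 161876/51 ≈ 3174.0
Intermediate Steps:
(-897 + 1180)*(-572/O(-51, Y(6))) = (-897 + 1180)*(-572/(-51)) = 283*(-572*(-1/51)) = 283*(572/51) = 161876/51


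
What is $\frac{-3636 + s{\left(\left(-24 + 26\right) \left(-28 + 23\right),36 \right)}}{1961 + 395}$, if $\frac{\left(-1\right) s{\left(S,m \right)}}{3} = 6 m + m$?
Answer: $- \frac{1098}{589} \approx -1.8642$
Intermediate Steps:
$s{\left(S,m \right)} = - 21 m$ ($s{\left(S,m \right)} = - 3 \left(6 m + m\right) = - 3 \cdot 7 m = - 21 m$)
$\frac{-3636 + s{\left(\left(-24 + 26\right) \left(-28 + 23\right),36 \right)}}{1961 + 395} = \frac{-3636 - 756}{1961 + 395} = \frac{-3636 - 756}{2356} = \left(-4392\right) \frac{1}{2356} = - \frac{1098}{589}$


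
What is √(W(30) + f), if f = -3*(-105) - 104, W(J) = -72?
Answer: √139 ≈ 11.790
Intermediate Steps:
f = 211 (f = 315 - 104 = 211)
√(W(30) + f) = √(-72 + 211) = √139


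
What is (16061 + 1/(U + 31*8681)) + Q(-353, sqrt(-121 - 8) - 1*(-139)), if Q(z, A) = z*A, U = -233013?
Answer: -1191450587/36098 - 353*I*sqrt(129) ≈ -33006.0 - 4009.3*I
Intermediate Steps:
Q(z, A) = A*z
(16061 + 1/(U + 31*8681)) + Q(-353, sqrt(-121 - 8) - 1*(-139)) = (16061 + 1/(-233013 + 31*8681)) + (sqrt(-121 - 8) - 1*(-139))*(-353) = (16061 + 1/(-233013 + 269111)) + (sqrt(-129) + 139)*(-353) = (16061 + 1/36098) + (I*sqrt(129) + 139)*(-353) = (16061 + 1/36098) + (139 + I*sqrt(129))*(-353) = 579769979/36098 + (-49067 - 353*I*sqrt(129)) = -1191450587/36098 - 353*I*sqrt(129)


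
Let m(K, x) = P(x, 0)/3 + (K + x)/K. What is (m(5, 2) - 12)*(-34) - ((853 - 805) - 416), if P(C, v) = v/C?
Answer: 3642/5 ≈ 728.40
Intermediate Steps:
m(K, x) = (K + x)/K (m(K, x) = (0/x)/3 + (K + x)/K = 0*(⅓) + (K + x)/K = 0 + (K + x)/K = (K + x)/K)
(m(5, 2) - 12)*(-34) - ((853 - 805) - 416) = ((5 + 2)/5 - 12)*(-34) - ((853 - 805) - 416) = ((⅕)*7 - 12)*(-34) - (48 - 416) = (7/5 - 12)*(-34) - 1*(-368) = -53/5*(-34) + 368 = 1802/5 + 368 = 3642/5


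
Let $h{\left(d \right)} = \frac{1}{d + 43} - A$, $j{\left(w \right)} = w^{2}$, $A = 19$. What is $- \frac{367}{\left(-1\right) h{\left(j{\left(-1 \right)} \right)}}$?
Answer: $- \frac{16148}{835} \approx -19.339$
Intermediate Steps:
$h{\left(d \right)} = -19 + \frac{1}{43 + d}$ ($h{\left(d \right)} = \frac{1}{d + 43} - 19 = \frac{1}{43 + d} - 19 = -19 + \frac{1}{43 + d}$)
$- \frac{367}{\left(-1\right) h{\left(j{\left(-1 \right)} \right)}} = - \frac{367}{\left(-1\right) \frac{-816 - 19 \left(-1\right)^{2}}{43 + \left(-1\right)^{2}}} = - \frac{367}{\left(-1\right) \frac{-816 - 19}{43 + 1}} = - \frac{367}{\left(-1\right) \frac{-816 - 19}{44}} = - \frac{367}{\left(-1\right) \frac{1}{44} \left(-835\right)} = - \frac{367}{\left(-1\right) \left(- \frac{835}{44}\right)} = - \frac{367}{\frac{835}{44}} = \left(-367\right) \frac{44}{835} = - \frac{16148}{835}$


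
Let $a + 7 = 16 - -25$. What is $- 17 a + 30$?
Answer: $-548$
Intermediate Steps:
$a = 34$ ($a = -7 + \left(16 - -25\right) = -7 + \left(16 + 25\right) = -7 + 41 = 34$)
$- 17 a + 30 = \left(-17\right) 34 + 30 = -578 + 30 = -548$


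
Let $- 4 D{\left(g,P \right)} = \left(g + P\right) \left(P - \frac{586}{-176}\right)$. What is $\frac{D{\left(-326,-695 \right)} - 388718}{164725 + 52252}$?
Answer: $- \frac{198973943}{76375904} \approx -2.6052$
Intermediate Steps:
$D{\left(g,P \right)} = - \frac{\left(\frac{293}{88} + P\right) \left(P + g\right)}{4}$ ($D{\left(g,P \right)} = - \frac{\left(g + P\right) \left(P - \frac{586}{-176}\right)}{4} = - \frac{\left(P + g\right) \left(P - - \frac{293}{88}\right)}{4} = - \frac{\left(P + g\right) \left(P + \frac{293}{88}\right)}{4} = - \frac{\left(P + g\right) \left(\frac{293}{88} + P\right)}{4} = - \frac{\left(\frac{293}{88} + P\right) \left(P + g\right)}{4}$)
$\frac{D{\left(-326,-695 \right)} - 388718}{164725 + 52252} = \frac{\left(\left(- \frac{293}{352}\right) \left(-695\right) - - \frac{47759}{176} - \frac{\left(-695\right)^{2}}{4} - \left(- \frac{695}{4}\right) \left(-326\right)\right) - 388718}{164725 + 52252} = \frac{\left(\frac{203635}{352} + \frac{47759}{176} - \frac{483025}{4} - \frac{113285}{2}\right) - 388718}{216977} = \left(\left(\frac{203635}{352} + \frac{47759}{176} - \frac{483025}{4} - \frac{113285}{2}\right) - 388718\right) \frac{1}{216977} = \left(- \frac{62145207}{352} - 388718\right) \frac{1}{216977} = \left(- \frac{198973943}{352}\right) \frac{1}{216977} = - \frac{198973943}{76375904}$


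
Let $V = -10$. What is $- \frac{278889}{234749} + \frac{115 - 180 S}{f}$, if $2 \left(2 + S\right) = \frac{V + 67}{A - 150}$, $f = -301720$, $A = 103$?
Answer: $- \frac{41698161269}{35041452728} \approx -1.19$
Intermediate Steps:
$S = - \frac{245}{94}$ ($S = -2 + \frac{\left(-10 + 67\right) \frac{1}{103 - 150}}{2} = -2 + \frac{57 \frac{1}{-47}}{2} = -2 + \frac{57 \left(- \frac{1}{47}\right)}{2} = -2 + \frac{1}{2} \left(- \frac{57}{47}\right) = -2 - \frac{57}{94} = - \frac{245}{94} \approx -2.6064$)
$- \frac{278889}{234749} + \frac{115 - 180 S}{f} = - \frac{278889}{234749} + \frac{115 - - \frac{22050}{47}}{-301720} = \left(-278889\right) \frac{1}{234749} + \left(115 + \frac{22050}{47}\right) \left(- \frac{1}{301720}\right) = - \frac{278889}{234749} + \frac{27455}{47} \left(- \frac{1}{301720}\right) = - \frac{278889}{234749} - \frac{289}{149272} = - \frac{41698161269}{35041452728}$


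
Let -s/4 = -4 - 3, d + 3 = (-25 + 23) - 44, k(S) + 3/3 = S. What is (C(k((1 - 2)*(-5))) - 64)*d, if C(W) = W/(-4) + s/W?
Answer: 2842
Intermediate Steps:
k(S) = -1 + S
d = -49 (d = -3 + ((-25 + 23) - 44) = -3 + (-2 - 44) = -3 - 46 = -49)
s = 28 (s = -4*(-4 - 3) = -4*(-7) = 28)
C(W) = 28/W - W/4 (C(W) = W/(-4) + 28/W = W*(-¼) + 28/W = -W/4 + 28/W = 28/W - W/4)
(C(k((1 - 2)*(-5))) - 64)*d = ((28/(-1 + (1 - 2)*(-5)) - (-1 + (1 - 2)*(-5))/4) - 64)*(-49) = ((28/(-1 - 1*(-5)) - (-1 - 1*(-5))/4) - 64)*(-49) = ((28/(-1 + 5) - (-1 + 5)/4) - 64)*(-49) = ((28/4 - ¼*4) - 64)*(-49) = ((28*(¼) - 1) - 64)*(-49) = ((7 - 1) - 64)*(-49) = (6 - 64)*(-49) = -58*(-49) = 2842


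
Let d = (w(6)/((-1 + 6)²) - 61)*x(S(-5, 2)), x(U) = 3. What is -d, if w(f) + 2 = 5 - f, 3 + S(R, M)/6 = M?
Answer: 4584/25 ≈ 183.36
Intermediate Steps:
S(R, M) = -18 + 6*M
w(f) = 3 - f (w(f) = -2 + (5 - f) = 3 - f)
d = -4584/25 (d = ((3 - 1*6)/((-1 + 6)²) - 61)*3 = ((3 - 6)/(5²) - 61)*3 = (-3/25 - 61)*3 = -1528/25*3 = -4584/25 ≈ -183.36)
-d = -1*(-4584/25) = 4584/25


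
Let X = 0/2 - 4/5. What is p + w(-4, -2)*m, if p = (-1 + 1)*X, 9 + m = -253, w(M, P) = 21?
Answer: -5502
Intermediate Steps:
X = -4/5 (X = 0*(1/2) - 4*1/5 = 0 - 4/5 = -4/5 ≈ -0.80000)
m = -262 (m = -9 - 253 = -262)
p = 0 (p = (-1 + 1)*(-4/5) = 0*(-4/5) = 0)
p + w(-4, -2)*m = 0 + 21*(-262) = 0 - 5502 = -5502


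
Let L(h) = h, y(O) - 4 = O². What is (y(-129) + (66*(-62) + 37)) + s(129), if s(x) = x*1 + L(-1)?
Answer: 12718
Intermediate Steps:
y(O) = 4 + O²
s(x) = -1 + x (s(x) = x*1 - 1 = x - 1 = -1 + x)
(y(-129) + (66*(-62) + 37)) + s(129) = ((4 + (-129)²) + (66*(-62) + 37)) + (-1 + 129) = ((4 + 16641) + (-4092 + 37)) + 128 = (16645 - 4055) + 128 = 12590 + 128 = 12718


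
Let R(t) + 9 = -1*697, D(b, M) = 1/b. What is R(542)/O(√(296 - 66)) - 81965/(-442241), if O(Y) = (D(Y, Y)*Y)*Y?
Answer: 81965/442241 - 353*√230/115 ≈ -46.367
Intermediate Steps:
R(t) = -706 (R(t) = -9 - 1*697 = -9 - 697 = -706)
O(Y) = Y (O(Y) = (Y/Y)*Y = 1*Y = Y)
R(542)/O(√(296 - 66)) - 81965/(-442241) = -706/√(296 - 66) - 81965/(-442241) = -706*√230/230 - 81965*(-1/442241) = -353*√230/115 + 81965/442241 = 81965/442241 - 353*√230/115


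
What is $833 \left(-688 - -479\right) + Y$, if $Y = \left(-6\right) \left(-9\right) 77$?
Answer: $-169939$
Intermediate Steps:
$Y = 4158$ ($Y = 54 \cdot 77 = 4158$)
$833 \left(-688 - -479\right) + Y = 833 \left(-688 - -479\right) + 4158 = 833 \left(-688 + 479\right) + 4158 = 833 \left(-209\right) + 4158 = -174097 + 4158 = -169939$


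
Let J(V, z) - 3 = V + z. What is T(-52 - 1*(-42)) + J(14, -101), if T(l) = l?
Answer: -94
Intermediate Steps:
J(V, z) = 3 + V + z (J(V, z) = 3 + (V + z) = 3 + V + z)
T(-52 - 1*(-42)) + J(14, -101) = (-52 - 1*(-42)) + (3 + 14 - 101) = (-52 + 42) - 84 = -10 - 84 = -94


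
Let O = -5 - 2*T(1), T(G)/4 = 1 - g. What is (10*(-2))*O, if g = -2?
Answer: 580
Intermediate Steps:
T(G) = 12 (T(G) = 4*(1 - 1*(-2)) = 4*(1 + 2) = 4*3 = 12)
O = -29 (O = -5 - 2*12 = -5 - 24 = -29)
(10*(-2))*O = (10*(-2))*(-29) = -20*(-29) = 580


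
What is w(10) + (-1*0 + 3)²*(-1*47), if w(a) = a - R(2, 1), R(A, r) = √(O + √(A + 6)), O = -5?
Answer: -413 - I*√(5 - 2*√2) ≈ -413.0 - 1.4736*I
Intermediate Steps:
R(A, r) = √(-5 + √(6 + A)) (R(A, r) = √(-5 + √(A + 6)) = √(-5 + √(6 + A)))
w(a) = a - √(-5 + 2*√2) (w(a) = a - √(-5 + √(6 + 2)) = a - √(-5 + √8) = a - √(-5 + 2*√2))
w(10) + (-1*0 + 3)²*(-1*47) = (10 - √(-5 + 2*√2)) + (-1*0 + 3)²*(-1*47) = (10 - √(-5 + 2*√2)) + (0 + 3)²*(-47) = (10 - √(-5 + 2*√2)) + 3²*(-47) = (10 - √(-5 + 2*√2)) + 9*(-47) = (10 - √(-5 + 2*√2)) - 423 = -413 - √(-5 + 2*√2)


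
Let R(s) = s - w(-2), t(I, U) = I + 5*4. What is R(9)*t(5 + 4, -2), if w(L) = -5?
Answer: 406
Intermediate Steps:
t(I, U) = 20 + I (t(I, U) = I + 20 = 20 + I)
R(s) = 5 + s (R(s) = s - 1*(-5) = s + 5 = 5 + s)
R(9)*t(5 + 4, -2) = (5 + 9)*(20 + (5 + 4)) = 14*(20 + 9) = 14*29 = 406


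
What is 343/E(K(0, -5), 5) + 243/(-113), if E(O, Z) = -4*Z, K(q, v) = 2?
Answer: -43619/2260 ≈ -19.300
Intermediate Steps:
343/E(K(0, -5), 5) + 243/(-113) = 343/((-4*5)) + 243/(-113) = 343/(-20) + 243*(-1/113) = 343*(-1/20) - 243/113 = -343/20 - 243/113 = -43619/2260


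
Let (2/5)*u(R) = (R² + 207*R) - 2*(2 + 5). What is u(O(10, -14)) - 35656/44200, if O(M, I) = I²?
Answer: 1090823918/5525 ≈ 1.9743e+5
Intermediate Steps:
u(R) = -35 + 5*R²/2 + 1035*R/2 (u(R) = 5*((R² + 207*R) - 2*(2 + 5))/2 = 5*((R² + 207*R) - 2*7)/2 = 5*((R² + 207*R) - 14)/2 = 5*(-14 + R² + 207*R)/2 = -35 + 5*R²/2 + 1035*R/2)
u(O(10, -14)) - 35656/44200 = (-35 + 5*((-14)²)²/2 + (1035/2)*(-14)²) - 35656/44200 = (-35 + (5/2)*196² + (1035/2)*196) - 35656*1/44200 = (-35 + (5/2)*38416 + 101430) - 4457/5525 = (-35 + 96040 + 101430) - 4457/5525 = 197435 - 4457/5525 = 1090823918/5525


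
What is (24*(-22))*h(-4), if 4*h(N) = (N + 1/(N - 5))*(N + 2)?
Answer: -3256/3 ≈ -1085.3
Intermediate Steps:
h(N) = (2 + N)*(N + 1/(-5 + N))/4 (h(N) = ((N + 1/(N - 5))*(N + 2))/4 = ((N + 1/(-5 + N))*(2 + N))/4 = ((2 + N)*(N + 1/(-5 + N)))/4 = (2 + N)*(N + 1/(-5 + N))/4)
(24*(-22))*h(-4) = (24*(-22))*((2 + (-4)³ - 9*(-4) - 3*(-4)²)/(4*(-5 - 4))) = -132*(2 - 64 + 36 - 3*16)/(-9) = -132*(-1)*(2 - 64 + 36 - 48)/9 = -132*(-1)*(-74)/9 = -528*37/18 = -3256/3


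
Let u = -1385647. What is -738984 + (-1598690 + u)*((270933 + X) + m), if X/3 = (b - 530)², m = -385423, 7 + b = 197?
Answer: -693292067454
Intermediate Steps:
b = 190 (b = -7 + 197 = 190)
X = 346800 (X = 3*(190 - 530)² = 3*(-340)² = 3*115600 = 346800)
-738984 + (-1598690 + u)*((270933 + X) + m) = -738984 + (-1598690 - 1385647)*((270933 + 346800) - 385423) = -738984 - 2984337*(617733 - 385423) = -738984 - 2984337*232310 = -738984 - 693291328470 = -693292067454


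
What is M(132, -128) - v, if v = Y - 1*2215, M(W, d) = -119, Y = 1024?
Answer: 1072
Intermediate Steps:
v = -1191 (v = 1024 - 1*2215 = 1024 - 2215 = -1191)
M(132, -128) - v = -119 - 1*(-1191) = -119 + 1191 = 1072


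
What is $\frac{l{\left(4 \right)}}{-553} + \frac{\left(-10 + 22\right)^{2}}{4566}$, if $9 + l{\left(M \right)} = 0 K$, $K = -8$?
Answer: $\frac{20121}{420833} \approx 0.047812$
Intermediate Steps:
$l{\left(M \right)} = -9$ ($l{\left(M \right)} = -9 + 0 \left(-8\right) = -9 + 0 = -9$)
$\frac{l{\left(4 \right)}}{-553} + \frac{\left(-10 + 22\right)^{2}}{4566} = - \frac{9}{-553} + \frac{\left(-10 + 22\right)^{2}}{4566} = \left(-9\right) \left(- \frac{1}{553}\right) + 12^{2} \cdot \frac{1}{4566} = \frac{9}{553} + 144 \cdot \frac{1}{4566} = \frac{9}{553} + \frac{24}{761} = \frac{20121}{420833}$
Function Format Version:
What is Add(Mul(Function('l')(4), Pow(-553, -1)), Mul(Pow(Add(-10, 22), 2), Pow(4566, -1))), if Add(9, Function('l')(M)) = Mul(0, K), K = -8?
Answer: Rational(20121, 420833) ≈ 0.047812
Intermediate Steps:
Function('l')(M) = -9 (Function('l')(M) = Add(-9, Mul(0, -8)) = Add(-9, 0) = -9)
Add(Mul(Function('l')(4), Pow(-553, -1)), Mul(Pow(Add(-10, 22), 2), Pow(4566, -1))) = Add(Mul(-9, Pow(-553, -1)), Mul(Pow(Add(-10, 22), 2), Pow(4566, -1))) = Add(Mul(-9, Rational(-1, 553)), Mul(Pow(12, 2), Rational(1, 4566))) = Add(Rational(9, 553), Mul(144, Rational(1, 4566))) = Add(Rational(9, 553), Rational(24, 761)) = Rational(20121, 420833)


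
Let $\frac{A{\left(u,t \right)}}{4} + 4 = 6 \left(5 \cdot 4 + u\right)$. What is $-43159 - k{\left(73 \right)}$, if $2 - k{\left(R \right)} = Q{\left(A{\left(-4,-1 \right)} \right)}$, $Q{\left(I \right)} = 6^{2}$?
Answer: $-43125$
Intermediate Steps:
$A{\left(u,t \right)} = 464 + 24 u$ ($A{\left(u,t \right)} = -16 + 4 \cdot 6 \left(5 \cdot 4 + u\right) = -16 + 4 \cdot 6 \left(20 + u\right) = -16 + 4 \left(120 + 6 u\right) = -16 + \left(480 + 24 u\right) = 464 + 24 u$)
$Q{\left(I \right)} = 36$
$k{\left(R \right)} = -34$ ($k{\left(R \right)} = 2 - 36 = -34$)
$-43159 - k{\left(73 \right)} = -43159 - -34 = -43159 + 34 = -43125$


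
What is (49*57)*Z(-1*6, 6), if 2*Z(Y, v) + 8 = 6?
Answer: -2793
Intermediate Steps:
Z(Y, v) = -1 (Z(Y, v) = -4 + (1/2)*6 = -4 + 3 = -1)
(49*57)*Z(-1*6, 6) = (49*57)*(-1) = 2793*(-1) = -2793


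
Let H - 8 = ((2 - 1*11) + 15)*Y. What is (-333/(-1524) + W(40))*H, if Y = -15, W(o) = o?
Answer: -837671/254 ≈ -3297.9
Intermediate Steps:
H = -82 (H = 8 + ((2 - 1*11) + 15)*(-15) = 8 + ((2 - 11) + 15)*(-15) = 8 + (-9 + 15)*(-15) = 8 + 6*(-15) = 8 - 90 = -82)
(-333/(-1524) + W(40))*H = (-333/(-1524) + 40)*(-82) = (-333*(-1/1524) + 40)*(-82) = (111/508 + 40)*(-82) = (20431/508)*(-82) = -837671/254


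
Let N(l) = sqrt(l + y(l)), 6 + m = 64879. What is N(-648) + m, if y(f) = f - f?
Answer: 64873 + 18*I*sqrt(2) ≈ 64873.0 + 25.456*I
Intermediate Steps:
m = 64873 (m = -6 + 64879 = 64873)
y(f) = 0
N(l) = sqrt(l) (N(l) = sqrt(l + 0) = sqrt(l))
N(-648) + m = sqrt(-648) + 64873 = 18*I*sqrt(2) + 64873 = 64873 + 18*I*sqrt(2)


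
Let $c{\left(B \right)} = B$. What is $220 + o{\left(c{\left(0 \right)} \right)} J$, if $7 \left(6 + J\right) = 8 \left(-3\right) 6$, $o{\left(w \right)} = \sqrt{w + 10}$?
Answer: $220 - \frac{186 \sqrt{10}}{7} \approx 135.97$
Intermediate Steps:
$o{\left(w \right)} = \sqrt{10 + w}$
$J = - \frac{186}{7}$ ($J = -6 + \frac{8 \left(-3\right) 6}{7} = -6 + \frac{\left(-24\right) 6}{7} = -6 + \frac{1}{7} \left(-144\right) = -6 - \frac{144}{7} = - \frac{186}{7} \approx -26.571$)
$220 + o{\left(c{\left(0 \right)} \right)} J = 220 + \sqrt{10 + 0} \left(- \frac{186}{7}\right) = 220 + \sqrt{10} \left(- \frac{186}{7}\right) = 220 - \frac{186 \sqrt{10}}{7}$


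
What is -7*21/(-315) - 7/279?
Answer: 616/1395 ≈ 0.44158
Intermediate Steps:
-7*21/(-315) - 7/279 = -147*(-1/315) - 7*1/279 = 7/15 - 7/279 = 616/1395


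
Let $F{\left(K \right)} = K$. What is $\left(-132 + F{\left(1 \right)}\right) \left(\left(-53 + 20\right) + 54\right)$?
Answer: $-2751$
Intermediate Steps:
$\left(-132 + F{\left(1 \right)}\right) \left(\left(-53 + 20\right) + 54\right) = \left(-132 + 1\right) \left(\left(-53 + 20\right) + 54\right) = - 131 \left(-33 + 54\right) = \left(-131\right) 21 = -2751$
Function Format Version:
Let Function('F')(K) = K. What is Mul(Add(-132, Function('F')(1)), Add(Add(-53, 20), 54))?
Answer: -2751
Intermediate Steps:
Mul(Add(-132, Function('F')(1)), Add(Add(-53, 20), 54)) = Mul(Add(-132, 1), Add(Add(-53, 20), 54)) = Mul(-131, Add(-33, 54)) = Mul(-131, 21) = -2751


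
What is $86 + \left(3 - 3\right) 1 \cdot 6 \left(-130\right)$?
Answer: $86$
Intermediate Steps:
$86 + \left(3 - 3\right) 1 \cdot 6 \left(-130\right) = 86 + 0 \cdot 1 \cdot 6 \left(-130\right) = 86 + 0 \cdot 6 \left(-130\right) = 86 + 0 \left(-130\right) = 86 + 0 = 86$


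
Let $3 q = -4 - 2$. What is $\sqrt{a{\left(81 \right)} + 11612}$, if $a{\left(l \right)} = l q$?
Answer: $5 \sqrt{458} \approx 107.0$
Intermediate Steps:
$q = -2$ ($q = \frac{-4 - 2}{3} = \frac{1}{3} \left(-6\right) = -2$)
$a{\left(l \right)} = - 2 l$ ($a{\left(l \right)} = l \left(-2\right) = - 2 l$)
$\sqrt{a{\left(81 \right)} + 11612} = \sqrt{\left(-2\right) 81 + 11612} = \sqrt{-162 + 11612} = \sqrt{11450} = 5 \sqrt{458}$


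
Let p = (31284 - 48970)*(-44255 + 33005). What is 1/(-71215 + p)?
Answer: 1/198896285 ≈ 5.0277e-9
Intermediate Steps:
p = 198967500 (p = -17686*(-11250) = 198967500)
1/(-71215 + p) = 1/(-71215 + 198967500) = 1/198896285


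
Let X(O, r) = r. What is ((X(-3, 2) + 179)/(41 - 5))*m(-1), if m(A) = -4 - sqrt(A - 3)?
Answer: -181/9 - 181*I/18 ≈ -20.111 - 10.056*I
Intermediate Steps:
m(A) = -4 - sqrt(-3 + A)
((X(-3, 2) + 179)/(41 - 5))*m(-1) = ((2 + 179)/(41 - 5))*(-4 - sqrt(-3 - 1)) = (181/36)*(-4 - sqrt(-4)) = (181*(1/36))*(-4 - 2*I) = 181*(-4 - 2*I)/36 = -181/9 - 181*I/18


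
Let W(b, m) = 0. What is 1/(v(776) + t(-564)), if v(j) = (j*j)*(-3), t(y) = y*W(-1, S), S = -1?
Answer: -1/1806528 ≈ -5.5355e-7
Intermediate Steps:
t(y) = 0 (t(y) = y*0 = 0)
v(j) = -3*j² (v(j) = j²*(-3) = -3*j²)
1/(v(776) + t(-564)) = 1/(-3*776² + 0) = 1/(-3*602176 + 0) = 1/(-1806528 + 0) = 1/(-1806528) = -1/1806528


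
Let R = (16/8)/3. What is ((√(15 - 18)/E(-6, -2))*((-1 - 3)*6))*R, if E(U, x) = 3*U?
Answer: 8*I*√3/9 ≈ 1.5396*I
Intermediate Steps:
R = ⅔ (R = (16*(⅛))*(⅓) = 2*(⅓) = ⅔ ≈ 0.66667)
((√(15 - 18)/E(-6, -2))*((-1 - 3)*6))*R = ((√(15 - 18)/((3*(-6))))*((-1 - 3)*6))*(⅔) = ((√(-3)/(-18))*(-4*6))*(⅔) = (((I*√3)*(-1/18))*(-24))*(⅔) = (-I*√3/18*(-24))*(⅔) = (4*I*√3/3)*(⅔) = 8*I*√3/9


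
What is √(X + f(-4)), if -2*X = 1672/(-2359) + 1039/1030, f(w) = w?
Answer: I*√24500587009885/2429770 ≈ 2.0372*I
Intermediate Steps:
X = -728841/4859540 (X = -(1672/(-2359) + 1039/1030)/2 = -(1672*(-1/2359) + 1039*(1/1030))/2 = -(-1672/2359 + 1039/1030)/2 = -½*728841/2429770 = -728841/4859540 ≈ -0.14998)
√(X + f(-4)) = √(-728841/4859540 - 4) = √(-20167001/4859540) = I*√24500587009885/2429770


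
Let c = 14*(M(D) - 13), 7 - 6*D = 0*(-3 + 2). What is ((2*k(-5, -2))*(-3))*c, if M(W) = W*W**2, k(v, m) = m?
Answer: -17255/9 ≈ -1917.2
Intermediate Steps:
D = 7/6 (D = 7/6 - 0*(-3 + 2) = 7/6 - 0*(-1) = 7/6 - 1/6*0 = 7/6 + 0 = 7/6 ≈ 1.1667)
M(W) = W**3
c = -17255/108 (c = 14*((7/6)**3 - 13) = 14*(343/216 - 13) = 14*(-2465/216) = -17255/108 ≈ -159.77)
((2*k(-5, -2))*(-3))*c = ((2*(-2))*(-3))*(-17255/108) = -4*(-3)*(-17255/108) = 12*(-17255/108) = -17255/9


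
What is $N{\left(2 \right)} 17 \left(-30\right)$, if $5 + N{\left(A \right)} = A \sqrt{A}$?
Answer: $2550 - 1020 \sqrt{2} \approx 1107.5$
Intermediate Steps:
$N{\left(A \right)} = -5 + A^{\frac{3}{2}}$ ($N{\left(A \right)} = -5 + A \sqrt{A} = -5 + A^{\frac{3}{2}}$)
$N{\left(2 \right)} 17 \left(-30\right) = \left(-5 + 2^{\frac{3}{2}}\right) 17 \left(-30\right) = \left(-5 + 2 \sqrt{2}\right) 17 \left(-30\right) = \left(-85 + 34 \sqrt{2}\right) \left(-30\right) = 2550 - 1020 \sqrt{2}$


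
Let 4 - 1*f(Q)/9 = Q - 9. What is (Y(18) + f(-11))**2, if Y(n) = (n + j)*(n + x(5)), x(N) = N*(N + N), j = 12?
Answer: 5089536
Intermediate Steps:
x(N) = 2*N**2 (x(N) = N*(2*N) = 2*N**2)
Y(n) = (12 + n)*(50 + n) (Y(n) = (n + 12)*(n + 2*5**2) = (12 + n)*(n + 2*25) = (12 + n)*(n + 50) = (12 + n)*(50 + n))
f(Q) = 117 - 9*Q (f(Q) = 36 - 9*(Q - 9) = 36 - 9*(-9 + Q) = 36 + (81 - 9*Q) = 117 - 9*Q)
(Y(18) + f(-11))**2 = ((600 + 18**2 + 62*18) + (117 - 9*(-11)))**2 = ((600 + 324 + 1116) + (117 + 99))**2 = (2040 + 216)**2 = 2256**2 = 5089536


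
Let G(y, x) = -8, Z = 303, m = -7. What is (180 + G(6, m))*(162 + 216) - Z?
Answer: 64713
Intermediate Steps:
(180 + G(6, m))*(162 + 216) - Z = (180 - 8)*(162 + 216) - 1*303 = 172*378 - 303 = 65016 - 303 = 64713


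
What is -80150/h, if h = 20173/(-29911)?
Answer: 2397366650/20173 ≈ 1.1884e+5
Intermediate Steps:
h = -20173/29911 (h = 20173*(-1/29911) = -20173/29911 ≈ -0.67443)
-80150/h = -80150/(-20173/29911) = -80150*(-29911/20173) = 2397366650/20173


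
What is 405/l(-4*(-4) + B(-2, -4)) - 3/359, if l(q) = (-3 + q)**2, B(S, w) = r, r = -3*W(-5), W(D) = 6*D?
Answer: 113568/3808631 ≈ 0.029819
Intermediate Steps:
r = 90 (r = -18*(-5) = -3*(-30) = 90)
B(S, w) = 90
405/l(-4*(-4) + B(-2, -4)) - 3/359 = 405/((-3 + (-4*(-4) + 90))**2) - 3/359 = 405/((-3 + (16 + 90))**2) - 3*1/359 = 405/((-3 + 106)**2) - 3/359 = 405/(103**2) - 3/359 = 405/10609 - 3/359 = 113568/3808631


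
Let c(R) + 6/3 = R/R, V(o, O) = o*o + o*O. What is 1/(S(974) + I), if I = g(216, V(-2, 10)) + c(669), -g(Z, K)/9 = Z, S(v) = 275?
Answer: -1/1670 ≈ -0.00059880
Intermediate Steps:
V(o, O) = o² + O*o
c(R) = -1 (c(R) = -2 + R/R = -2 + 1 = -1)
g(Z, K) = -9*Z
I = -1945 (I = -9*216 - 1 = -1944 - 1 = -1945)
1/(S(974) + I) = 1/(275 - 1945) = 1/(-1670) = -1/1670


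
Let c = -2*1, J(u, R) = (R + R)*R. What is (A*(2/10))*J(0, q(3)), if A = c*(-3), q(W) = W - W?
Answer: 0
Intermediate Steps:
q(W) = 0
J(u, R) = 2*R**2 (J(u, R) = (2*R)*R = 2*R**2)
c = -2
A = 6 (A = -2*(-3) = 6)
(A*(2/10))*J(0, q(3)) = (6*(2/10))*(2*0**2) = (6*(2*(1/10)))*(2*0) = (6*(1/5))*0 = (6/5)*0 = 0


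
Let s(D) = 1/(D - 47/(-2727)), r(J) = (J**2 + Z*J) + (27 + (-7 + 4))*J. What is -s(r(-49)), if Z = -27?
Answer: -2727/6948443 ≈ -0.00039246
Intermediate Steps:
r(J) = J**2 - 3*J (r(J) = (J**2 - 27*J) + (27 + (-7 + 4))*J = (J**2 - 27*J) + (27 - 3)*J = (J**2 - 27*J) + 24*J = J**2 - 3*J)
s(D) = 1/(47/2727 + D) (s(D) = 1/(D - 47*(-1/2727)) = 1/(D + 47/2727) = 1/(47/2727 + D))
-s(r(-49)) = -2727/(47 + 2727*(-49*(-3 - 49))) = -2727/(47 + 2727*(-49*(-52))) = -2727/(47 + 2727*2548) = -2727/(47 + 6948396) = -2727/6948443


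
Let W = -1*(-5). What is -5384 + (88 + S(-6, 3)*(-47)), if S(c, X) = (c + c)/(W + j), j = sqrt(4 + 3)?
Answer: -15418/3 - 94*sqrt(7)/3 ≈ -5222.2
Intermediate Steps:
j = sqrt(7) ≈ 2.6458
W = 5
S(c, X) = 2*c/(5 + sqrt(7)) (S(c, X) = (c + c)/(5 + sqrt(7)) = (2*c)/(5 + sqrt(7)) = 2*c/(5 + sqrt(7)))
-5384 + (88 + S(-6, 3)*(-47)) = -5384 + (88 + ((5/9)*(-6) - 1/9*(-6)*sqrt(7))*(-47)) = -5384 + (88 + (-10/3 + 2*sqrt(7)/3)*(-47)) = -5384 + (88 + (470/3 - 94*sqrt(7)/3)) = -5384 + (734/3 - 94*sqrt(7)/3) = -15418/3 - 94*sqrt(7)/3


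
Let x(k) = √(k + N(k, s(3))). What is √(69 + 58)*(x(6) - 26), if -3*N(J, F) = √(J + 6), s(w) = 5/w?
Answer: √127*(-26 + √(54 - 6*√3)/3) ≈ -268.20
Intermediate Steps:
N(J, F) = -√(6 + J)/3 (N(J, F) = -√(J + 6)/3 = -√(6 + J)/3)
x(k) = √(k - √(6 + k)/3)
√(69 + 58)*(x(6) - 26) = √(69 + 58)*(√(-3*√(6 + 6) + 9*6)/3 - 26) = √127*(√(-6*√3 + 54)/3 - 26) = √127*(√(54 - 6*√3)/3 - 26) = √127*(-26 + √(54 - 6*√3)/3)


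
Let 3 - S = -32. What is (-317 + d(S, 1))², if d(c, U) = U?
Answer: 99856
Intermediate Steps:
S = 35 (S = 3 - 1*(-32) = 3 + 32 = 35)
(-317 + d(S, 1))² = (-317 + 1)² = (-316)² = 99856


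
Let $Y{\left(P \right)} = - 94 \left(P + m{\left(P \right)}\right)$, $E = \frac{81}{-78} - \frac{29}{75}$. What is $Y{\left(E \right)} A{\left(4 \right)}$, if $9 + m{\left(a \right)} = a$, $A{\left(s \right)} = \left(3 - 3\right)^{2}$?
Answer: $0$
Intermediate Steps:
$A{\left(s \right)} = 0$ ($A{\left(s \right)} = 0^{2} = 0$)
$E = - \frac{2779}{1950}$ ($E = 81 \left(- \frac{1}{78}\right) - \frac{29}{75} = - \frac{27}{26} - \frac{29}{75} = - \frac{2779}{1950} \approx -1.4251$)
$m{\left(a \right)} = -9 + a$
$Y{\left(P \right)} = 846 - 188 P$ ($Y{\left(P \right)} = - 94 \left(P + \left(-9 + P\right)\right) = - 94 \left(-9 + 2 P\right) = 846 - 188 P$)
$Y{\left(E \right)} A{\left(4 \right)} = \left(846 - - \frac{261226}{975}\right) 0 = \left(846 + \frac{261226}{975}\right) 0 = \frac{1086076}{975} \cdot 0 = 0$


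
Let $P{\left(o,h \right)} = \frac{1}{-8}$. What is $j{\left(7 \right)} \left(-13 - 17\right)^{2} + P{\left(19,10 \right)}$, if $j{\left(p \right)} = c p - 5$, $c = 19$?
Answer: $\frac{921599}{8} \approx 1.152 \cdot 10^{5}$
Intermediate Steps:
$P{\left(o,h \right)} = - \frac{1}{8}$
$j{\left(p \right)} = -5 + 19 p$ ($j{\left(p \right)} = 19 p - 5 = -5 + 19 p$)
$j{\left(7 \right)} \left(-13 - 17\right)^{2} + P{\left(19,10 \right)} = \left(-5 + 19 \cdot 7\right) \left(-13 - 17\right)^{2} - \frac{1}{8} = \left(-5 + 133\right) \left(-30\right)^{2} - \frac{1}{8} = 128 \cdot 900 - \frac{1}{8} = 115200 - \frac{1}{8} = \frac{921599}{8}$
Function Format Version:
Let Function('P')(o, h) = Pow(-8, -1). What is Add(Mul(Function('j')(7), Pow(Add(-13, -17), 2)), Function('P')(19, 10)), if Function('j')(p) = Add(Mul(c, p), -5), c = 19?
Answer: Rational(921599, 8) ≈ 1.1520e+5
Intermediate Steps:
Function('P')(o, h) = Rational(-1, 8)
Function('j')(p) = Add(-5, Mul(19, p)) (Function('j')(p) = Add(Mul(19, p), -5) = Add(-5, Mul(19, p)))
Add(Mul(Function('j')(7), Pow(Add(-13, -17), 2)), Function('P')(19, 10)) = Add(Mul(Add(-5, Mul(19, 7)), Pow(Add(-13, -17), 2)), Rational(-1, 8)) = Add(Mul(Add(-5, 133), Pow(-30, 2)), Rational(-1, 8)) = Add(Mul(128, 900), Rational(-1, 8)) = Add(115200, Rational(-1, 8)) = Rational(921599, 8)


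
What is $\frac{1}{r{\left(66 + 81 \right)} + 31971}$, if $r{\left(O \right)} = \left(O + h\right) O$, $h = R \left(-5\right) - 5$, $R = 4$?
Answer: $\frac{1}{49905} \approx 2.0038 \cdot 10^{-5}$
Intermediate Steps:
$h = -25$ ($h = 4 \left(-5\right) - 5 = -20 - 5 = -25$)
$r{\left(O \right)} = O \left(-25 + O\right)$ ($r{\left(O \right)} = \left(O - 25\right) O = \left(-25 + O\right) O = O \left(-25 + O\right)$)
$\frac{1}{r{\left(66 + 81 \right)} + 31971} = \frac{1}{\left(66 + 81\right) \left(-25 + \left(66 + 81\right)\right) + 31971} = \frac{1}{147 \left(-25 + 147\right) + 31971} = \frac{1}{147 \cdot 122 + 31971} = \frac{1}{17934 + 31971} = \frac{1}{49905}$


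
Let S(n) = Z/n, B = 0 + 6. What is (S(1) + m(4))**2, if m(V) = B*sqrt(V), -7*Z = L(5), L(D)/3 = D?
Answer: 4761/49 ≈ 97.163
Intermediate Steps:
L(D) = 3*D
B = 6
Z = -15/7 (Z = -3*5/7 = -1/7*15 = -15/7 ≈ -2.1429)
S(n) = -15/(7*n)
m(V) = 6*sqrt(V)
(S(1) + m(4))**2 = (-15/7/1 + 6*sqrt(4))**2 = (-15/7*1 + 6*2)**2 = (-15/7 + 12)**2 = (69/7)**2 = 4761/49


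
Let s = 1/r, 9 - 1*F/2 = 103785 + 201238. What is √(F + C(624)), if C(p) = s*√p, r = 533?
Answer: 2*√(-43325561123 + 533*√39)/533 ≈ 781.04*I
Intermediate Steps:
F = -610028 (F = 18 - 2*(103785 + 201238) = 18 - 2*305023 = 18 - 610046 = -610028)
s = 1/533 ≈ 0.0018762
C(p) = √p/533
√(F + C(624)) = √(-610028 + √624/533) = √(-610028 + (4*√39)/533) = √(-610028 + 4*√39/533)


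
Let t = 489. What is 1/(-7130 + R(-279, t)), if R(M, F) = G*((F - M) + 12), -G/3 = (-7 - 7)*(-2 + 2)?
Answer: -1/7130 ≈ -0.00014025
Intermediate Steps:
G = 0 (G = -3*(-7 - 7)*(-2 + 2) = -(-42)*0 = -3*0 = 0)
R(M, F) = 0 (R(M, F) = 0*((F - M) + 12) = 0*(12 + F - M) = 0)
1/(-7130 + R(-279, t)) = 1/(-7130 + 0) = 1/(-7130) = -1/7130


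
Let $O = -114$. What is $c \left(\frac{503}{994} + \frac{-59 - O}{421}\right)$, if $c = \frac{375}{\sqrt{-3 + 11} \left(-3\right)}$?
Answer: $- \frac{33304125 \sqrt{2}}{1673896} \approx -28.137$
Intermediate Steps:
$c = - \frac{125 \sqrt{2}}{4}$ ($c = \frac{375}{\sqrt{8} \left(-3\right)} = \frac{375}{2 \sqrt{2} \left(-3\right)} = \frac{375}{\left(-6\right) \sqrt{2}} = 375 \left(- \frac{\sqrt{2}}{12}\right) = - \frac{125 \sqrt{2}}{4} \approx -44.194$)
$c \left(\frac{503}{994} + \frac{-59 - O}{421}\right) = - \frac{125 \sqrt{2}}{4} \left(\frac{503}{994} + \frac{-59 - -114}{421}\right) = - \frac{125 \sqrt{2}}{4} \left(503 \cdot \frac{1}{994} + \left(-59 + 114\right) \frac{1}{421}\right) = - \frac{125 \sqrt{2}}{4} \left(\frac{503}{994} + 55 \cdot \frac{1}{421}\right) = - \frac{125 \sqrt{2}}{4} \left(\frac{503}{994} + \frac{55}{421}\right) = - \frac{125 \sqrt{2}}{4} \cdot \frac{266433}{418474} = - \frac{33304125 \sqrt{2}}{1673896}$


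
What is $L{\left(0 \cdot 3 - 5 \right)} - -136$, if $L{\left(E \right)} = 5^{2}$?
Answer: $161$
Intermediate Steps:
$L{\left(E \right)} = 25$
$L{\left(0 \cdot 3 - 5 \right)} - -136 = 25 - -136 = 25 + 136 = 161$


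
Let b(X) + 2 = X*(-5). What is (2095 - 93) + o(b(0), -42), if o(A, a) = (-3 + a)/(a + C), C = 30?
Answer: 8023/4 ≈ 2005.8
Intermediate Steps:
b(X) = -2 - 5*X (b(X) = -2 + X*(-5) = -2 - 5*X)
o(A, a) = (-3 + a)/(30 + a) (o(A, a) = (-3 + a)/(a + 30) = (-3 + a)/(30 + a))
(2095 - 93) + o(b(0), -42) = (2095 - 93) + (-3 - 42)/(30 - 42) = 2002 - 45/(-12) = 2002 - 1/12*(-45) = 2002 + 15/4 = 8023/4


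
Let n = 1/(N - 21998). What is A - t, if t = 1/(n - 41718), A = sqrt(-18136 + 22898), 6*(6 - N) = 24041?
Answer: 155993/6507715980 + sqrt(4762) ≈ 69.007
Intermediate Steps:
N = -24005/6 (N = 6 - 1/6*24041 = 6 - 24041/6 = -24005/6 ≈ -4000.8)
n = -6/155993 (n = 1/(-24005/6 - 21998) = 1/(-155993/6) = -6/155993 ≈ -3.8463e-5)
A = sqrt(4762) ≈ 69.007
t = -155993/6507715980 (t = 1/(-6/155993 - 41718) = 1/(-6507715980/155993) = -155993/6507715980 ≈ -2.3970e-5)
A - t = sqrt(4762) - 1*(-155993/6507715980) = sqrt(4762) + 155993/6507715980 = 155993/6507715980 + sqrt(4762)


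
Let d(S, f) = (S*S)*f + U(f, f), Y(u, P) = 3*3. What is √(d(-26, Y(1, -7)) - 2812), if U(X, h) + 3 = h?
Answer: √3278 ≈ 57.254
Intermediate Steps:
Y(u, P) = 9
U(X, h) = -3 + h
d(S, f) = -3 + f + f*S² (d(S, f) = (S*S)*f + (-3 + f) = S²*f + (-3 + f) = f*S² + (-3 + f) = -3 + f + f*S²)
√(d(-26, Y(1, -7)) - 2812) = √((-3 + 9 + 9*(-26)²) - 2812) = √((-3 + 9 + 9*676) - 2812) = √((-3 + 9 + 6084) - 2812) = √(6090 - 2812) = √3278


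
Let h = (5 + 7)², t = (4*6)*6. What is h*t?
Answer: 20736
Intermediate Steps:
t = 144 (t = 24*6 = 144)
h = 144 (h = 12² = 144)
h*t = 144*144 = 20736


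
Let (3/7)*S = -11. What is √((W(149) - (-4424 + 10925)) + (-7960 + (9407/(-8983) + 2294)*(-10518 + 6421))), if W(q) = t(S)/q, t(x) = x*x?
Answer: I*√151700404003002389197/4015401 ≈ 3067.4*I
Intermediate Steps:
S = -77/3 (S = (7/3)*(-11) = -77/3 ≈ -25.667)
t(x) = x²
W(q) = 5929/(9*q) (W(q) = (-77/3)²/q = 5929/(9*q))
√((W(149) - (-4424 + 10925)) + (-7960 + (9407/(-8983) + 2294)*(-10518 + 6421))) = √(((5929/9)/149 - (-4424 + 10925)) + (-7960 + (9407/(-8983) + 2294)*(-10518 + 6421))) = √(((5929/9)*(1/149) - 1*6501) + (-7960 + (9407*(-1/8983) + 2294)*(-4097))) = √((5929/1341 - 6501) + (-7960 + (-9407/8983 + 2294)*(-4097))) = √(-8711912/1341 + (-7960 + (20597595/8983)*(-4097))) = √(-8711912/1341 + (-7960 - 84388346715/8983)) = √(-8711912/1341 - 84459851395/8983) = √(-113338919826191/12046203) = I*√151700404003002389197/4015401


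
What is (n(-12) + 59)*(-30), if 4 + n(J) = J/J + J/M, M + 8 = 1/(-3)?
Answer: -8616/5 ≈ -1723.2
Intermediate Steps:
M = -25/3 (M = -8 + 1/(-3) = -8 + 1*(-⅓) = -8 - ⅓ = -25/3 ≈ -8.3333)
n(J) = -3 - 3*J/25 (n(J) = -4 + (J/J + J/(-25/3)) = -4 + (1 + J*(-3/25)) = -4 + (1 - 3*J/25) = -3 - 3*J/25)
(n(-12) + 59)*(-30) = ((-3 - 3/25*(-12)) + 59)*(-30) = ((-3 + 36/25) + 59)*(-30) = (-39/25 + 59)*(-30) = (1436/25)*(-30) = -8616/5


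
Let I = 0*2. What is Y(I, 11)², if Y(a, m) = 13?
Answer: 169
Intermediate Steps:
I = 0
Y(I, 11)² = 13² = 169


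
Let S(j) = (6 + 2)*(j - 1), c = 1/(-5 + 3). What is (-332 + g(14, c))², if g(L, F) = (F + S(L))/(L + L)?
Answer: 338008225/3136 ≈ 1.0778e+5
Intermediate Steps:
c = -½ (c = 1/(-2) = -½ ≈ -0.50000)
S(j) = -8 + 8*j (S(j) = 8*(-1 + j) = -8 + 8*j)
g(L, F) = (-8 + F + 8*L)/(2*L) (g(L, F) = (F + (-8 + 8*L))/(L + L) = (-8 + F + 8*L)/((2*L)) = (-8 + F + 8*L)*(1/(2*L)) = (-8 + F + 8*L)/(2*L))
(-332 + g(14, c))² = (-332 + (½)*(-8 - ½ + 8*14)/14)² = (-332 + (½)*(1/14)*(-8 - ½ + 112))² = (-332 + (½)*(1/14)*(207/2))² = (-332 + 207/56)² = (-18385/56)² = 338008225/3136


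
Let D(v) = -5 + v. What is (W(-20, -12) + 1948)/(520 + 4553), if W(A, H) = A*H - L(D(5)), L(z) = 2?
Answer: 2186/5073 ≈ 0.43091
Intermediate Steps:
W(A, H) = -2 + A*H (W(A, H) = A*H - 1*2 = A*H - 2 = -2 + A*H)
(W(-20, -12) + 1948)/(520 + 4553) = ((-2 - 20*(-12)) + 1948)/(520 + 4553) = ((-2 + 240) + 1948)/5073 = (238 + 1948)*(1/5073) = 2186*(1/5073) = 2186/5073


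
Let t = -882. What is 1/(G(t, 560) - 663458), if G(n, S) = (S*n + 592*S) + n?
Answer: -1/826740 ≈ -1.2096e-6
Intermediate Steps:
G(n, S) = n + 592*S + S*n (G(n, S) = (592*S + S*n) + n = n + 592*S + S*n)
1/(G(t, 560) - 663458) = 1/((-882 + 592*560 + 560*(-882)) - 663458) = 1/((-882 + 331520 - 493920) - 663458) = 1/(-163282 - 663458) = 1/(-826740) = -1/826740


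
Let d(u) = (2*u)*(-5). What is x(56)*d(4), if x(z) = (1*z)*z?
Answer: -125440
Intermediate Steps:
x(z) = z² (x(z) = z*z = z²)
d(u) = -10*u
x(56)*d(4) = 56²*(-10*4) = 3136*(-40) = -125440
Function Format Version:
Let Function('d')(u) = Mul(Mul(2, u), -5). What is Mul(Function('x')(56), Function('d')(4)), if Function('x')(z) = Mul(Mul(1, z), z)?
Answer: -125440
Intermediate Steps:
Function('x')(z) = Pow(z, 2) (Function('x')(z) = Mul(z, z) = Pow(z, 2))
Function('d')(u) = Mul(-10, u)
Mul(Function('x')(56), Function('d')(4)) = Mul(Pow(56, 2), Mul(-10, 4)) = Mul(3136, -40) = -125440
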